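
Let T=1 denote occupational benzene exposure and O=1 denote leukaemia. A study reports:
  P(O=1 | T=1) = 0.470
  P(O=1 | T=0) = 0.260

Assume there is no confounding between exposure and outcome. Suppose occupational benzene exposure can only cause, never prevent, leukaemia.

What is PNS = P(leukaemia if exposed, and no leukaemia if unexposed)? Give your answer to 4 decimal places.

Let p₁ = 0.47, p₀ = 0.26.
Under exogeneity and monotonicity, PNS = p₁ − p₀.
PNS = 0.47 − 0.26 = 0.21

PNS ≈ 0.2100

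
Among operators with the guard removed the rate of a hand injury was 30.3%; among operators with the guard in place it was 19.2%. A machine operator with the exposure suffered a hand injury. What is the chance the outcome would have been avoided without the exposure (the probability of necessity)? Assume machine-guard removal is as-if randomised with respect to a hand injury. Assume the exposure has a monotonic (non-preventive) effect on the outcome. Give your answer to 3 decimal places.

p₁ = 0.303, p₀ = 0.192.
Under exogeneity and monotonicity, PN = (p₁ − p₀) / p₁.
PN = (0.303 − 0.192) / 0.303 = 0.111 / 0.303 ≈ 0.3663

PN ≈ 0.366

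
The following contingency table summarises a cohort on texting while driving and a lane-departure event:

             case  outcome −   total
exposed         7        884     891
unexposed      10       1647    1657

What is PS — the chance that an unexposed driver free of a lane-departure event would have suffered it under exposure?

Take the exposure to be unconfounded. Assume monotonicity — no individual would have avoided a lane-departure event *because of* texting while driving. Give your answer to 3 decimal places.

p₁ = P(outcome | exposed) = 7/891 = 0.0078563
p₀ = P(outcome | unexposed) = 10/1657 = 0.006035
Under exogeneity and monotonicity, PS = (p₁ − p₀)/(1 − p₀).
PS = (0.0078563 − 0.006035) / 0.99396 ≈ 0.0018

PS ≈ 0.002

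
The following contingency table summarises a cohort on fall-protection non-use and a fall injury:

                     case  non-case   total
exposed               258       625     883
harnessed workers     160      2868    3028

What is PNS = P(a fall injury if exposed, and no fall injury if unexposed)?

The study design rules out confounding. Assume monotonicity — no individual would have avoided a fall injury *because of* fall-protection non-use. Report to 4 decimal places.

p₁ = P(outcome | exposed) = 258/883 = 0.29219
p₀ = P(outcome | unexposed) = 160/3028 = 0.05284
Under exogeneity and monotonicity, PNS = p₁ − p₀.
PNS = 0.29219 − 0.05284 = 0.23935

PNS ≈ 0.2393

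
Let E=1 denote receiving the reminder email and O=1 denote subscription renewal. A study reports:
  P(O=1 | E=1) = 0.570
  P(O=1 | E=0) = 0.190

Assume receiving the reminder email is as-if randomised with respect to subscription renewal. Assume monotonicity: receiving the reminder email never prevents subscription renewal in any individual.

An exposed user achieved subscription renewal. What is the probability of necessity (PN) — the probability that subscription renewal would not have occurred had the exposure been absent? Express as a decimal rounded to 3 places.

Let p₁ = 0.57, p₀ = 0.19.
Under exogeneity and monotonicity, PN = (p₁ − p₀) / p₁.
PN = (0.57 − 0.19) / 0.57 = 0.38 / 0.57 ≈ 0.6667

PN ≈ 0.667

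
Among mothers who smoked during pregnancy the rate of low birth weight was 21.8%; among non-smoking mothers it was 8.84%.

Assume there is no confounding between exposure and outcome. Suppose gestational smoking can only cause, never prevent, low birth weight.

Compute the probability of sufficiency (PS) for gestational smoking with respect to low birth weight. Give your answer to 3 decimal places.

p₁ = 0.218, p₀ = 0.0884.
Under exogeneity and monotonicity, PS = (p₁ − p₀) / (1 − p₀).
PS = (0.218 − 0.0884) / (1 − 0.0884) = 0.1296 / 0.9116 ≈ 0.1422

PS ≈ 0.142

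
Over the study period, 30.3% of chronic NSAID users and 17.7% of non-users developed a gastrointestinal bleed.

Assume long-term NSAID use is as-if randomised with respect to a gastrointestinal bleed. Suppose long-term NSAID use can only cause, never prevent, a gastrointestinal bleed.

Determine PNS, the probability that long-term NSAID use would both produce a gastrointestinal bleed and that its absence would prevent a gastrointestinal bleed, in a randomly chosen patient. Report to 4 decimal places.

p₁ = 0.303, p₀ = 0.177.
Under exogeneity and monotonicity, PNS = p₁ − p₀.
PNS = 0.303 − 0.177 = 0.126

PNS ≈ 0.1260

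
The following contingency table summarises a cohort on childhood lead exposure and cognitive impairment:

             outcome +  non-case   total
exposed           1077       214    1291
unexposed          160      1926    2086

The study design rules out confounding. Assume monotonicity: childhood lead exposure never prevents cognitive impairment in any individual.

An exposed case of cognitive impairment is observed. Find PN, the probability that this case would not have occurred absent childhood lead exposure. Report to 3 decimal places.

p₁ = P(outcome | exposed) = 1077/1291 = 0.83424
p₀ = P(outcome | unexposed) = 160/2086 = 0.076702
Under exogeneity and monotonicity, PN = (p₁ − p₀) / p₁.
PN = (0.83424 − 0.076702) / 0.83424 = 0.75754 / 0.83424 ≈ 0.9081

PN ≈ 0.908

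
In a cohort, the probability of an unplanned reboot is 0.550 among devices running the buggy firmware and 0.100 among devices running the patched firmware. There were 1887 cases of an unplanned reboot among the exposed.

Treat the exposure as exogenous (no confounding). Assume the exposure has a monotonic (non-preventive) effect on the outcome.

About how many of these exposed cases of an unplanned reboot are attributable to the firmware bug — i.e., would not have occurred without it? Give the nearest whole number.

about 1544 cases

Let p₁ = 0.55, p₀ = 0.1.
PN = (p₁ − p₀)/p₁ = (0.55 − 0.1) / 0.55 ≈ 0.81818.
Attributable cases ≈ PN × (exposed cases) = 0.81818 × 1887 ≈ 1543.91.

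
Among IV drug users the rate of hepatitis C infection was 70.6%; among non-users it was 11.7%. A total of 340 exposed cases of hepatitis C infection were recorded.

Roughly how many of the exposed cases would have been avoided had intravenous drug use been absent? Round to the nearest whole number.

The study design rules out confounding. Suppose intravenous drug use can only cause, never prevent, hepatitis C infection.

p₁ = 0.706, p₀ = 0.117.
PN = (p₁ − p₀)/p₁ = (0.706 − 0.117) / 0.706 ≈ 0.83428.
Attributable cases ≈ PN × (exposed cases) = 0.83428 × 340 ≈ 283.65.

about 284 cases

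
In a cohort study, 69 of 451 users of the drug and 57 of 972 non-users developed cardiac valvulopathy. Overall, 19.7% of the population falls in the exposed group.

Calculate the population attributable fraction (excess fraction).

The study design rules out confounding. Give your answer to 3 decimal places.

p₁ = P(outcome | exposed) = 69/451 = 0.15299
p₀ = P(outcome | unexposed) = 57/972 = 0.058642
Overall risk P(Y=1) = π·p₁ + (1−π)·p₀ = 0.197×0.15299 + 0.803×0.058642 = 0.077229.
Under exogeneity, PAF = [P(Y=1) − p₀] / P(Y=1).
PAF = (0.077229 − 0.058642) / 0.077229 ≈ 0.2407

PAF ≈ 0.241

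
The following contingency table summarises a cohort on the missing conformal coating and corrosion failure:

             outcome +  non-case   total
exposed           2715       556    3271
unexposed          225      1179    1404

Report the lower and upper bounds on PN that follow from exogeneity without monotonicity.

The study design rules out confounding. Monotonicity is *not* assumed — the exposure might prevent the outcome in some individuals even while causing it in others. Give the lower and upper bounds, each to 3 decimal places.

p₁ = P(outcome | exposed) = 2715/3271 = 0.83002
p₀ = P(outcome | unexposed) = 225/1404 = 0.16026
Under exogeneity alone the bounds on PN are max{0,(p₁−p₀)/p₁} ≤ PN ≤ min{1,(1−p₀)/p₁}.
  lower = (p₁ − p₀)/p₁ = 0.66976 / 0.83002 ≈ 0.8069
  upper = min{1, (1 − p₀)/p₁} = 0.83974 / 0.83002 ≈ 1.0117 → capped at 1

0.807 ≤ PN ≤ 1.000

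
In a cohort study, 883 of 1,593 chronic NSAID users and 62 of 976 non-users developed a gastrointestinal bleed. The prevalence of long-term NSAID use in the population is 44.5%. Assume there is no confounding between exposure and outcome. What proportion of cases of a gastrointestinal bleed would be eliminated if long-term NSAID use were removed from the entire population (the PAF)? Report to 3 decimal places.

PAF ≈ 0.775

p₁ = P(outcome | exposed) = 883/1593 = 0.5543
p₀ = P(outcome | unexposed) = 62/976 = 0.063525
Overall risk P(Y=1) = π·p₁ + (1−π)·p₀ = 0.445×0.5543 + 0.555×0.063525 = 0.28192.
Under exogeneity, PAF = [P(Y=1) − p₀] / P(Y=1).
PAF = (0.28192 − 0.063525) / 0.28192 ≈ 0.7747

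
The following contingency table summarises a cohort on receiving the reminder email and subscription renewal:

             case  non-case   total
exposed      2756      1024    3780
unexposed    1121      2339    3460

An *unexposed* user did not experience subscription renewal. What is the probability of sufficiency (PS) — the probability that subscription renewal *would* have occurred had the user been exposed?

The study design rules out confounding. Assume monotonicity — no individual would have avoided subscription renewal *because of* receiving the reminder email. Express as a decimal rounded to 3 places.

p₁ = P(outcome | exposed) = 2756/3780 = 0.7291
p₀ = P(outcome | unexposed) = 1121/3460 = 0.32399
Under exogeneity and monotonicity, PS = (p₁ − p₀)/(1 − p₀).
PS = (0.7291 − 0.32399) / 0.67601 ≈ 0.5993

PS ≈ 0.599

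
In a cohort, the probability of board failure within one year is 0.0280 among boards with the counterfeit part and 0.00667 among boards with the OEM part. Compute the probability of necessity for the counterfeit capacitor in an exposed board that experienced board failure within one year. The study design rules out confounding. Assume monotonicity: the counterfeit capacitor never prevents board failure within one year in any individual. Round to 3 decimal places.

Let p₁ = 0.028, p₀ = 0.00667.
Under exogeneity and monotonicity, PN = (p₁ − p₀) / p₁.
PN = (0.028 − 0.00667) / 0.028 = 0.02133 / 0.028 ≈ 0.7618

PN ≈ 0.762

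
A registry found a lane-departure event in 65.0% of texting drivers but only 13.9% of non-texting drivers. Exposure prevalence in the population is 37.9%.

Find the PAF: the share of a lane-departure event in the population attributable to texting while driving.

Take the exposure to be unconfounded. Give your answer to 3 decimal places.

p₁ = 0.65, p₀ = 0.139.
Overall risk P(Y=1) = π·p₁ + (1−π)·p₀ = 0.379×0.65 + 0.621×0.139 = 0.33267.
Under exogeneity, PAF = [P(Y=1) − p₀] / P(Y=1).
PAF = (0.33267 − 0.139) / 0.33267 ≈ 0.5822

PAF ≈ 0.582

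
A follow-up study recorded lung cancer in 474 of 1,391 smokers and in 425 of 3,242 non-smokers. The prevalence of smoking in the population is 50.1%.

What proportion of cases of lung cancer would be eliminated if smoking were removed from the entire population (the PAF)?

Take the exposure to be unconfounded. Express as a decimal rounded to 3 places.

PAF ≈ 0.445

p₁ = P(outcome | exposed) = 474/1391 = 0.34076
p₀ = P(outcome | unexposed) = 425/3242 = 0.13109
Overall risk P(Y=1) = π·p₁ + (1−π)·p₀ = 0.501×0.34076 + 0.499×0.13109 = 0.23614.
Under exogeneity, PAF = [P(Y=1) − p₀] / P(Y=1).
PAF = (0.23614 − 0.13109) / 0.23614 ≈ 0.4448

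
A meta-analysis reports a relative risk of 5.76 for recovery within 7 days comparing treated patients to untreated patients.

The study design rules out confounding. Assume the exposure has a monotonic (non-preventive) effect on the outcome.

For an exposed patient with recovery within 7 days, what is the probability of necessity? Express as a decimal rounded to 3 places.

Under exogeneity and monotonicity, PN = (RR − 1) / RR = 1 − 1/RR.
PN = (5.76 − 1) / 5.76 = 4.76 / 5.76 ≈ 0.8264

PN ≈ 0.826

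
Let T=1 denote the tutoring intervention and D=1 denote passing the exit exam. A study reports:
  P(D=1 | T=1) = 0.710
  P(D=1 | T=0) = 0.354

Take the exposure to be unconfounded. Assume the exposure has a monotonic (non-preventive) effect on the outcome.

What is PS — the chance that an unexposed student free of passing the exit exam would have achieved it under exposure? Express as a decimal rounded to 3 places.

Let p₁ = 0.71, p₀ = 0.354.
Under exogeneity and monotonicity, PS = (p₁ − p₀) / (1 − p₀).
PS = (0.71 − 0.354) / (1 − 0.354) = 0.356 / 0.646 ≈ 0.5511

PS ≈ 0.551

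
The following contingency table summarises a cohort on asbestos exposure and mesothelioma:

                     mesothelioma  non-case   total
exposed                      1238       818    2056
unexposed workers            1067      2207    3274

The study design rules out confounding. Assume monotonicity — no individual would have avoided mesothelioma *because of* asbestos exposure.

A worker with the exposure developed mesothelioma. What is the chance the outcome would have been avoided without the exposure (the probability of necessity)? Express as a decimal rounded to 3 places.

p₁ = P(outcome | exposed) = 1238/2056 = 0.60214
p₀ = P(outcome | unexposed) = 1067/3274 = 0.3259
Under exogeneity and monotonicity, PN = (p₁ − p₀)/p₁.
PN = (0.60214 − 0.3259) / 0.60214 ≈ 0.4588

PN ≈ 0.459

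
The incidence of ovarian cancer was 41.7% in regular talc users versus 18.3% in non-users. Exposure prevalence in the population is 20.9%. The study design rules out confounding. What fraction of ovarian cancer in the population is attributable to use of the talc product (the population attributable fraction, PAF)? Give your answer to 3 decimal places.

p₁ = 0.417, p₀ = 0.183.
Overall risk P(Y=1) = π·p₁ + (1−π)·p₀ = 0.209×0.417 + 0.791×0.183 = 0.23191.
Under exogeneity, PAF = [P(Y=1) − p₀] / P(Y=1).
PAF = (0.23191 − 0.183) / 0.23191 ≈ 0.2109

PAF ≈ 0.211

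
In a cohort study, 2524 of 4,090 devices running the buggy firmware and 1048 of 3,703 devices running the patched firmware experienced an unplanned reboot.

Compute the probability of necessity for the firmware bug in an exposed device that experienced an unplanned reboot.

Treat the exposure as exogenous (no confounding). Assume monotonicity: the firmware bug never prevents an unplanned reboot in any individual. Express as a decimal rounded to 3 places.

PN ≈ 0.541

p₁ = P(outcome | exposed) = 2524/4090 = 0.61711
p₀ = P(outcome | unexposed) = 1048/3703 = 0.28301
Under exogeneity and monotonicity, PN = (p₁ − p₀) / p₁.
PN = (0.61711 − 0.28301) / 0.61711 = 0.3341 / 0.61711 ≈ 0.5414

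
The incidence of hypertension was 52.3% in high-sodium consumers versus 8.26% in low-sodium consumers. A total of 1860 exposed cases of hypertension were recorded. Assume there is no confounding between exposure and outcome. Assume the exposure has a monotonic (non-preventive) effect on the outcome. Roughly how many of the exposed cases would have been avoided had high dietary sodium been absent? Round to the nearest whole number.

p₁ = 0.523, p₀ = 0.0826.
PN = (p₁ − p₀)/p₁ = (0.523 − 0.0826) / 0.523 ≈ 0.84207.
Attributable cases ≈ PN × (exposed cases) = 0.84207 × 1860 ≈ 1566.24.

about 1566 cases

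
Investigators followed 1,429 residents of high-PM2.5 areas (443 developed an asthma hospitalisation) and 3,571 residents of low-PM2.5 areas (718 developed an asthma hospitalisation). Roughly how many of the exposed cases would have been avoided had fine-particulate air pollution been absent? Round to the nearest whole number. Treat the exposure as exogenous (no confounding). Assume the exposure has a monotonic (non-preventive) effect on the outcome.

p₁ = P(outcome | exposed) = 443/1429 = 0.31001
p₀ = P(outcome | unexposed) = 718/3571 = 0.20106
PN = (p₁ − p₀)/p₁ = (0.31001 − 0.20106) / 0.31001 ≈ 0.35142.
Attributable cases ≈ PN × (exposed cases) = 0.35142 × 443 ≈ 155.68.

about 156 cases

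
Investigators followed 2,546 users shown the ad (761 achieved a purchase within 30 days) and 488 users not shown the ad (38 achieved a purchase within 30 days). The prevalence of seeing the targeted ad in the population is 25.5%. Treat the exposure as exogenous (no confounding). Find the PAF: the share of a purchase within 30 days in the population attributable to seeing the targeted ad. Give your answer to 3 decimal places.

p₁ = P(outcome | exposed) = 761/2546 = 0.2989
p₀ = P(outcome | unexposed) = 38/488 = 0.077869
Overall risk P(Y=1) = π·p₁ + (1−π)·p₀ = 0.255×0.2989 + 0.745×0.077869 = 0.13423.
Under exogeneity, PAF = [P(Y=1) − p₀] / P(Y=1).
PAF = (0.13423 − 0.077869) / 0.13423 ≈ 0.4199

PAF ≈ 0.420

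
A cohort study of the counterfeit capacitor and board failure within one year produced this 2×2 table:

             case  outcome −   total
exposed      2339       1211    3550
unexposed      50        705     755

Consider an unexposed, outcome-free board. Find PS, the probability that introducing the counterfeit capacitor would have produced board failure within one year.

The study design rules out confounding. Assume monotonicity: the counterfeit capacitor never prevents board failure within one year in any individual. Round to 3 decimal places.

PS ≈ 0.635

p₁ = P(outcome | exposed) = 2339/3550 = 0.65887
p₀ = P(outcome | unexposed) = 50/755 = 0.066225
Under exogeneity and monotonicity, PS = (p₁ − p₀) / (1 − p₀).
PS = (0.65887 − 0.066225) / (1 − 0.066225) = 0.59265 / 0.93377 ≈ 0.6347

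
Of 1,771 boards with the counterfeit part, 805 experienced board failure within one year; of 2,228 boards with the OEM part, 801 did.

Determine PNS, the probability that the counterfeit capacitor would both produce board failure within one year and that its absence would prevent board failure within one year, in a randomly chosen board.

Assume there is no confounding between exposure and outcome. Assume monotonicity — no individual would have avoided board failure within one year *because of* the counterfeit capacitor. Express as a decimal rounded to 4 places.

p₁ = P(outcome | exposed) = 805/1771 = 0.45455
p₀ = P(outcome | unexposed) = 801/2228 = 0.35952
Under exogeneity and monotonicity, PNS = p₁ − p₀.
PNS = 0.45455 − 0.35952 = 0.09503

PNS ≈ 0.0950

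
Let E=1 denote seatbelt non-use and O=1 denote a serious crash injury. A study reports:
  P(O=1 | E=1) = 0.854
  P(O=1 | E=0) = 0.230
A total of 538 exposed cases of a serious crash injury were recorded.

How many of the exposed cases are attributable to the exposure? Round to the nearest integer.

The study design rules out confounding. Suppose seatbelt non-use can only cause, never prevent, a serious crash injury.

about 393 cases

Let p₁ = 0.854, p₀ = 0.23.
PN = (p₁ − p₀)/p₁ = (0.854 − 0.23) / 0.854 ≈ 0.73068.
Attributable cases ≈ PN × (exposed cases) = 0.73068 × 538 ≈ 393.11.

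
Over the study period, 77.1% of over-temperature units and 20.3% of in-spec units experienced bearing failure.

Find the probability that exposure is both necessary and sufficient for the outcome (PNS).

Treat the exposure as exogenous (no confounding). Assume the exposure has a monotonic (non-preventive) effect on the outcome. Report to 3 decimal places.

p₁ = 0.771, p₀ = 0.203.
Under exogeneity and monotonicity, PNS = p₁ − p₀.
PNS = 0.771 − 0.203 = 0.568

PNS ≈ 0.568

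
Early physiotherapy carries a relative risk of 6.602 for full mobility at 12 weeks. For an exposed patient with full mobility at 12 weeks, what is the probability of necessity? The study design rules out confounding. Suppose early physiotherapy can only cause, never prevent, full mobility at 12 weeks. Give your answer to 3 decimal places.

PN ≈ 0.849

Under exogeneity and monotonicity, PN = (RR − 1) / RR = 1 − 1/RR.
PN = (6.602 − 1) / 6.602 = 5.602 / 6.602 ≈ 0.8485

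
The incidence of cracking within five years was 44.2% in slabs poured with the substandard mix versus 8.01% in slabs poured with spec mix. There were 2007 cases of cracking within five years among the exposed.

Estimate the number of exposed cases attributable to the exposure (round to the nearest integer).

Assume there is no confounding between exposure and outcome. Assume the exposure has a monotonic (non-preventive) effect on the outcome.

about 1643 cases

p₁ = 0.442, p₀ = 0.0801.
PN = (p₁ − p₀)/p₁ = (0.442 − 0.0801) / 0.442 ≈ 0.81878.
Attributable cases ≈ PN × (exposed cases) = 0.81878 × 2007 ≈ 1643.29.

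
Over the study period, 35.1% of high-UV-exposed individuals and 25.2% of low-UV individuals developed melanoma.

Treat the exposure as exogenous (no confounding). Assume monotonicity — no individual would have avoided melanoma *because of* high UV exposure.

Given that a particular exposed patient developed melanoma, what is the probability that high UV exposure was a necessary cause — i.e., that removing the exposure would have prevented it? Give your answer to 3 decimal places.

PN ≈ 0.282

p₁ = 0.351, p₀ = 0.252.
Under exogeneity and monotonicity, PN = (p₁ − p₀) / p₁.
PN = (0.351 − 0.252) / 0.351 = 0.099 / 0.351 ≈ 0.2821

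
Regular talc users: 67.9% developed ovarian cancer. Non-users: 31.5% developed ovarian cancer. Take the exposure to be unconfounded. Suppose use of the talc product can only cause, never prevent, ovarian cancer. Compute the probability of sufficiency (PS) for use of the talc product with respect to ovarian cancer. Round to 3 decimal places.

p₁ = 0.679, p₀ = 0.315.
Under exogeneity and monotonicity, PS = (p₁ − p₀) / (1 − p₀).
PS = (0.679 − 0.315) / (1 − 0.315) = 0.364 / 0.685 ≈ 0.5314

PS ≈ 0.531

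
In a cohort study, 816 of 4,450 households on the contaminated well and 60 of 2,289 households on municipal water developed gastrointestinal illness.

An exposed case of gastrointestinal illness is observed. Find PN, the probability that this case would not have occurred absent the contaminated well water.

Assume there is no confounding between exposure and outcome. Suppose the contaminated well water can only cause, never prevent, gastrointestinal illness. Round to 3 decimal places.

p₁ = P(outcome | exposed) = 816/4450 = 0.18337
p₀ = P(outcome | unexposed) = 60/2289 = 0.026212
Under exogeneity and monotonicity, PN = (p₁ − p₀) / p₁.
PN = (0.18337 − 0.026212) / 0.18337 = 0.15716 / 0.18337 ≈ 0.8571

PN ≈ 0.857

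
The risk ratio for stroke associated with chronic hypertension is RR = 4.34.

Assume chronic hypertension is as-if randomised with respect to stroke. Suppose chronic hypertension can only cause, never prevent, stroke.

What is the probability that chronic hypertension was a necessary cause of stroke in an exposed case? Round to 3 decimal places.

Under exogeneity and monotonicity, PN = (RR − 1) / RR = 1 − 1/RR.
PN = (4.34 − 1) / 4.34 = 3.34 / 4.34 ≈ 0.7696

PN ≈ 0.770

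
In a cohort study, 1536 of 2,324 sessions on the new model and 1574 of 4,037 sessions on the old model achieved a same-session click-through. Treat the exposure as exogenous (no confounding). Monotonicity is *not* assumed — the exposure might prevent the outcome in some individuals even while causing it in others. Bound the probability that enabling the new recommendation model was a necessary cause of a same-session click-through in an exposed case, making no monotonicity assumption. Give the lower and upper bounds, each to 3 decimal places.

0.410 ≤ PN ≤ 0.923

p₁ = P(outcome | exposed) = 1536/2324 = 0.66093
p₀ = P(outcome | unexposed) = 1574/4037 = 0.38989
Under exogeneity alone the bounds on PN are max{0,(p₁−p₀)/p₁} ≤ PN ≤ min{1,(1−p₀)/p₁}.
  lower = (p₁ − p₀)/p₁ = 0.27104 / 0.66093 ≈ 0.4101
  upper = min{1, (1 − p₀)/p₁} = 0.61011 / 0.66093 ≈ 0.9231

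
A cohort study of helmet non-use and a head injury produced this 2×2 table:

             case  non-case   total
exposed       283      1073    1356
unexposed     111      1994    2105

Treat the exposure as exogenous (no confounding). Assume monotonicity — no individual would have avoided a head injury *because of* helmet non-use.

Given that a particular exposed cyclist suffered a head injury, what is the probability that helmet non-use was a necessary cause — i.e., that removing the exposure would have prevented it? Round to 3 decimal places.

PN ≈ 0.747

p₁ = P(outcome | exposed) = 283/1356 = 0.2087
p₀ = P(outcome | unexposed) = 111/2105 = 0.052732
Under exogeneity and monotonicity, PN = (p₁ − p₀)/p₁.
PN = (0.2087 − 0.052732) / 0.2087 ≈ 0.7473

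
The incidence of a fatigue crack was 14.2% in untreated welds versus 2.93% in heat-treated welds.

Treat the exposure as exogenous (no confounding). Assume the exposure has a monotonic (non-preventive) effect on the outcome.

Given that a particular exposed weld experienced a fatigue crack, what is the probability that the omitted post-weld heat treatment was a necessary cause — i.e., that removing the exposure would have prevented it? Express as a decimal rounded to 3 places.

PN ≈ 0.794

p₁ = 0.142, p₀ = 0.0293.
Under exogeneity and monotonicity, PN = (p₁ − p₀) / p₁.
PN = (0.142 − 0.0293) / 0.142 = 0.1127 / 0.142 ≈ 0.7937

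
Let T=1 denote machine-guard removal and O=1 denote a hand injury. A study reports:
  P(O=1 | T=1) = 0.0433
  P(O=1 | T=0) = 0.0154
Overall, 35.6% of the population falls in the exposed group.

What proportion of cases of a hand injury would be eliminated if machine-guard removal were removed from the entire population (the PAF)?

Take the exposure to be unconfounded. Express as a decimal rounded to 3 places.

Let p₁ = 0.0433, p₀ = 0.0154.
Overall risk P(Y=1) = π·p₁ + (1−π)·p₀ = 0.356×0.0433 + 0.644×0.0154 = 0.025332.
Under exogeneity, PAF = [P(Y=1) − p₀] / P(Y=1).
PAF = (0.025332 − 0.0154) / 0.025332 ≈ 0.3921

PAF ≈ 0.392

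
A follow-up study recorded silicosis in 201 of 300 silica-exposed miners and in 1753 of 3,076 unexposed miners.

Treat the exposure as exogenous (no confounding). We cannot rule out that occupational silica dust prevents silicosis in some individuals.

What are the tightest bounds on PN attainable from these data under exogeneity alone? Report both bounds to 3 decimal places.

0.149 ≤ PN ≤ 0.642

p₁ = P(outcome | exposed) = 201/300 = 0.67
p₀ = P(outcome | unexposed) = 1753/3076 = 0.5699
Under exogeneity alone the bounds on PN are max{0,(p₁−p₀)/p₁} ≤ PN ≤ min{1,(1−p₀)/p₁}.
  lower = (p₁ − p₀)/p₁ = 0.1001 / 0.67 ≈ 0.1494
  upper = min{1, (1 − p₀)/p₁} = 0.4301 / 0.67 ≈ 0.6419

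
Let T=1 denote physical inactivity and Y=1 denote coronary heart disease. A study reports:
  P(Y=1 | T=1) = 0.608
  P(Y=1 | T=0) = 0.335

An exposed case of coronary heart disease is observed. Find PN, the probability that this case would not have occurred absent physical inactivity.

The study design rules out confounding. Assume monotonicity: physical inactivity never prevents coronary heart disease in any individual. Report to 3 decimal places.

Let p₁ = 0.608, p₀ = 0.335.
Under exogeneity and monotonicity, PN = (p₁ − p₀) / p₁.
PN = (0.608 − 0.335) / 0.608 = 0.273 / 0.608 ≈ 0.4490

PN ≈ 0.449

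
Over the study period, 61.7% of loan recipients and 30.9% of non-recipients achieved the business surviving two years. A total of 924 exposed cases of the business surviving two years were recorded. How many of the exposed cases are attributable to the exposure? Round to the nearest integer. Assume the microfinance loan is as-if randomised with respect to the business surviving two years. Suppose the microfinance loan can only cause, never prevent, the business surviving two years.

about 461 cases

p₁ = 0.617, p₀ = 0.309.
PN = (p₁ − p₀)/p₁ = (0.617 − 0.309) / 0.617 ≈ 0.49919.
Attributable cases ≈ PN × (exposed cases) = 0.49919 × 924 ≈ 461.25.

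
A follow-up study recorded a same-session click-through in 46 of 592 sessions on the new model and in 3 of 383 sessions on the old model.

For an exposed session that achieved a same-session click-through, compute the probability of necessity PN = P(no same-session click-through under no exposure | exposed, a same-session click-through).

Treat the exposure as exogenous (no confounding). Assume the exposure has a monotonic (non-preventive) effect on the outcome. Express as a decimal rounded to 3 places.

p₁ = P(outcome | exposed) = 46/592 = 0.077703
p₀ = P(outcome | unexposed) = 3/383 = 0.0078329
Under exogeneity and monotonicity, PN = (p₁ − p₀) / p₁.
PN = (0.077703 − 0.0078329) / 0.077703 = 0.06987 / 0.077703 ≈ 0.8992

PN ≈ 0.899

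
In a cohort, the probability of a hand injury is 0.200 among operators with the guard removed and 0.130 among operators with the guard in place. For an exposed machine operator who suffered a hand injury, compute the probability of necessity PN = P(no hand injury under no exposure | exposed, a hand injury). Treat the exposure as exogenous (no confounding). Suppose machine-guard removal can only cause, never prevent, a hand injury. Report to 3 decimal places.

PN ≈ 0.350

Let p₁ = 0.2, p₀ = 0.13.
Under exogeneity and monotonicity, PN = (p₁ − p₀) / p₁.
PN = (0.2 − 0.13) / 0.2 = 0.07 / 0.2 ≈ 0.3500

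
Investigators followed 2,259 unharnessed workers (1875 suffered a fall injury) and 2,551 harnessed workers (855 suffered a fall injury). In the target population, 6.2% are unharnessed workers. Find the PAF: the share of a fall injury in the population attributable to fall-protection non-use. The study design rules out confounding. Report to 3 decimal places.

p₁ = P(outcome | exposed) = 1875/2259 = 0.83001
p₀ = P(outcome | unexposed) = 855/2551 = 0.33516
Overall risk P(Y=1) = π·p₁ + (1−π)·p₀ = 0.062×0.83001 + 0.938×0.33516 = 0.36584.
Under exogeneity, PAF = [P(Y=1) − p₀] / P(Y=1).
PAF = (0.36584 − 0.33516) / 0.36584 ≈ 0.0839

PAF ≈ 0.084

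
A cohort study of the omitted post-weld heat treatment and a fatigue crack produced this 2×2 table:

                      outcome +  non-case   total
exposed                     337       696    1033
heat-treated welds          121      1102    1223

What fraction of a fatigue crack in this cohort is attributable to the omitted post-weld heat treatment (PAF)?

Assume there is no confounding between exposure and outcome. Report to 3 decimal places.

p₁ = P(outcome | exposed) = 337/1033 = 0.32623
p₀ = P(outcome | unexposed) = 121/1223 = 0.098937
Exposure prevalence π = 1033/2256 = 0.45789; overall risk P(Y=1) = 0.20301.
Under exogeneity, PAF = [P(Y=1) − p₀]/P(Y=1).
PAF = (0.20301 − 0.098937) / 0.20301 ≈ 0.5127

PAF ≈ 0.513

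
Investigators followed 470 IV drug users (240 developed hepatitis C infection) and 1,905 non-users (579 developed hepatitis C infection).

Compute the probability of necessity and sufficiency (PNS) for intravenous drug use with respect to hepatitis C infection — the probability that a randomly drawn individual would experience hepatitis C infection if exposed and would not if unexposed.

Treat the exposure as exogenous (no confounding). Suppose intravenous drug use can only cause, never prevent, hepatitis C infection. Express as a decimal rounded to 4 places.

p₁ = P(outcome | exposed) = 240/470 = 0.51064
p₀ = P(outcome | unexposed) = 579/1905 = 0.30394
Under exogeneity and monotonicity, PNS = p₁ − p₀.
PNS = 0.51064 − 0.30394 = 0.2067

PNS ≈ 0.2067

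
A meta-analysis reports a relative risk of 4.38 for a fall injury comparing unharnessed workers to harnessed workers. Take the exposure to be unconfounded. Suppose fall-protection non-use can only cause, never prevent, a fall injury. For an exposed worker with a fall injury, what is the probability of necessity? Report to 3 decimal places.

Under exogeneity and monotonicity, PN = (RR − 1) / RR = 1 − 1/RR.
PN = (4.38 − 1) / 4.38 = 3.38 / 4.38 ≈ 0.7717

PN ≈ 0.772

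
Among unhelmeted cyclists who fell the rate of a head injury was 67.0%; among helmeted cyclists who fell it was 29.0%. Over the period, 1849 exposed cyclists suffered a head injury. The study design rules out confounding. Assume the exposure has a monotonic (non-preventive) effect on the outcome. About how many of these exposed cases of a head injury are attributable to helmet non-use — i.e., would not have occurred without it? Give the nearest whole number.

p₁ = 0.67, p₀ = 0.29.
PN = (p₁ − p₀)/p₁ = (0.67 − 0.29) / 0.67 ≈ 0.56716.
Attributable cases ≈ PN × (exposed cases) = 0.56716 × 1849 ≈ 1048.69.

about 1049 cases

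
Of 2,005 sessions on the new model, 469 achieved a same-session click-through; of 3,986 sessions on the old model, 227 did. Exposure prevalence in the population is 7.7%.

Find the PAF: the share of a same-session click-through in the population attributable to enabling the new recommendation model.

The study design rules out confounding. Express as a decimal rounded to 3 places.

p₁ = P(outcome | exposed) = 469/2005 = 0.23392
p₀ = P(outcome | unexposed) = 227/3986 = 0.056949
Overall risk P(Y=1) = π·p₁ + (1−π)·p₀ = 0.077×0.23392 + 0.923×0.056949 = 0.070576.
Under exogeneity, PAF = [P(Y=1) − p₀] / P(Y=1).
PAF = (0.070576 − 0.056949) / 0.070576 ≈ 0.1931

PAF ≈ 0.193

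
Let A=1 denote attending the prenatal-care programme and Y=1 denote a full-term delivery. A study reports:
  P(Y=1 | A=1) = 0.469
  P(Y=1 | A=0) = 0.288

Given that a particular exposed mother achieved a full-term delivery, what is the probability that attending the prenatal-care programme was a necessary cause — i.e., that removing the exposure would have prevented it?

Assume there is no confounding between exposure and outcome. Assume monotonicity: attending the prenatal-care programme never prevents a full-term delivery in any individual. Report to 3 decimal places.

Let p₁ = 0.469, p₀ = 0.288.
Under exogeneity and monotonicity, PN = (p₁ − p₀) / p₁.
PN = (0.469 − 0.288) / 0.469 = 0.181 / 0.469 ≈ 0.3859

PN ≈ 0.386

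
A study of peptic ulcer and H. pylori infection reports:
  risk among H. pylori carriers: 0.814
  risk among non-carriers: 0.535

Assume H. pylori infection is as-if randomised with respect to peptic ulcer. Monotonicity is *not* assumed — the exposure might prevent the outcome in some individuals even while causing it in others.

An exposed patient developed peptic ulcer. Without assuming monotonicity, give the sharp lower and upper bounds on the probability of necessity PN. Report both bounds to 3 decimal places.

0.343 ≤ PN ≤ 0.571

Let p₁ = 0.814, p₀ = 0.535.
Under exogeneity alone the bounds on PN are max{0,(p₁−p₀)/p₁} ≤ PN ≤ min{1,(1−p₀)/p₁}.
  lower = (p₁ − p₀)/p₁ = 0.279 / 0.814 ≈ 0.3428
  upper = min{1, (1 − p₀)/p₁} = 0.465 / 0.814 ≈ 0.5713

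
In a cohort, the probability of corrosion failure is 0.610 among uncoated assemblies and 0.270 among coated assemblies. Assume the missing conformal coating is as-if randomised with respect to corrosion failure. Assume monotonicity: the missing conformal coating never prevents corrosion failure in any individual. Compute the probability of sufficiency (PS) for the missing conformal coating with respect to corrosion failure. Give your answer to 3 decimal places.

Let p₁ = 0.61, p₀ = 0.27.
Under exogeneity and monotonicity, PS = (p₁ − p₀) / (1 − p₀).
PS = (0.61 − 0.27) / (1 − 0.27) = 0.34 / 0.73 ≈ 0.4658

PS ≈ 0.466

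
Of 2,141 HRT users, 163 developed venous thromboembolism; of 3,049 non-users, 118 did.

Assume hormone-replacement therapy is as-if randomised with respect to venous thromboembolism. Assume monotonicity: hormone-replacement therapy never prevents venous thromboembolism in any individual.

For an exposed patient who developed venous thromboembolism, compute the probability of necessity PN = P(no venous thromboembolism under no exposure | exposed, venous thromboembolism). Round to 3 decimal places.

p₁ = P(outcome | exposed) = 163/2141 = 0.076133
p₀ = P(outcome | unexposed) = 118/3049 = 0.038701
Under exogeneity and monotonicity, PN = (p₁ − p₀) / p₁.
PN = (0.076133 − 0.038701) / 0.076133 = 0.037431 / 0.076133 ≈ 0.4917

PN ≈ 0.492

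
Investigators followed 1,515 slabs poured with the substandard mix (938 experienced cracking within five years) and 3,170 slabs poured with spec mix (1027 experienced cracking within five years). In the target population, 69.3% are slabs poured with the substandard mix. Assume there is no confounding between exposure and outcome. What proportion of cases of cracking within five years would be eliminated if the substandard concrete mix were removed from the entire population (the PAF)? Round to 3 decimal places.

PAF ≈ 0.387

p₁ = P(outcome | exposed) = 938/1515 = 0.61914
p₀ = P(outcome | unexposed) = 1027/3170 = 0.32397
Overall risk P(Y=1) = π·p₁ + (1−π)·p₀ = 0.693×0.61914 + 0.307×0.32397 = 0.52853.
Under exogeneity, PAF = [P(Y=1) − p₀] / P(Y=1).
PAF = (0.52853 − 0.32397) / 0.52853 ≈ 0.3870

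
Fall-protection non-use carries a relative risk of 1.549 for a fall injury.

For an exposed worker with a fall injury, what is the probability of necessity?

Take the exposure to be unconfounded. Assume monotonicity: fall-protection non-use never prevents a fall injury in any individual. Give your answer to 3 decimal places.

PN ≈ 0.354

Under exogeneity and monotonicity, PN = (RR − 1) / RR = 1 − 1/RR.
PN = (1.549 − 1) / 1.549 = 0.549 / 1.549 ≈ 0.3544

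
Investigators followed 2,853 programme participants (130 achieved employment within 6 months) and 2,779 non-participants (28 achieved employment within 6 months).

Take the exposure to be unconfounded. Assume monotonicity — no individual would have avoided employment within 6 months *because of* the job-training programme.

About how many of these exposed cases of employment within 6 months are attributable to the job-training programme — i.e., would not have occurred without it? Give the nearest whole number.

about 101 cases

p₁ = P(outcome | exposed) = 130/2853 = 0.045566
p₀ = P(outcome | unexposed) = 28/2779 = 0.010076
PN = (p₁ − p₀)/p₁ = (0.045566 − 0.010076) / 0.045566 ≈ 0.77888.
Attributable cases ≈ PN × (exposed cases) = 0.77888 × 130 ≈ 101.25.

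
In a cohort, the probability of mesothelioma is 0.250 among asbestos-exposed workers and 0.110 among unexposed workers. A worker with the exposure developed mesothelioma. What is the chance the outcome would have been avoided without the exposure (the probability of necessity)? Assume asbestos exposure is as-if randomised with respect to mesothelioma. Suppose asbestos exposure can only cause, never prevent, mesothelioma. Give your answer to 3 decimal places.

PN ≈ 0.560

Let p₁ = 0.25, p₀ = 0.11.
Under exogeneity and monotonicity, PN = (p₁ − p₀) / p₁.
PN = (0.25 − 0.11) / 0.25 = 0.14 / 0.25 ≈ 0.5600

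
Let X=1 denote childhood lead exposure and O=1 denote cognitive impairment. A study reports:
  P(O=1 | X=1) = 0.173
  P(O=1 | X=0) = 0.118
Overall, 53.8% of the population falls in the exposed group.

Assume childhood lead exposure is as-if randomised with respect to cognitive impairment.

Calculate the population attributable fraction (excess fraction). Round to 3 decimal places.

Let p₁ = 0.173, p₀ = 0.118.
Overall risk P(Y=1) = π·p₁ + (1−π)·p₀ = 0.538×0.173 + 0.462×0.118 = 0.14759.
Under exogeneity, PAF = [P(Y=1) − p₀] / P(Y=1).
PAF = (0.14759 − 0.118) / 0.14759 ≈ 0.2005

PAF ≈ 0.200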